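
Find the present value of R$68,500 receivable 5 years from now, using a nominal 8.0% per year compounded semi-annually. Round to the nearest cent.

R$46,276.15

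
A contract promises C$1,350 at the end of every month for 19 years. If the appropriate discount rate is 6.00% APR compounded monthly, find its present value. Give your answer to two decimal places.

With 12 periods per year: i = 0.005, n = 228.
Annuity factor a(228|0.005) = 135.854246; PV = 1350 × 135.854246 = 183,403.2319

C$183,403.23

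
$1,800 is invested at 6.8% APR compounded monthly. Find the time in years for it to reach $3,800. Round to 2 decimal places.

Periodic rate i = 0.068/12 = 0.00566667.
(1+i)^n = 3800/1800 = 2.11111, so n = ln 2.11111 / ln 1.00567 = 132.2346 months
= 132.2346/12 years

11.02 years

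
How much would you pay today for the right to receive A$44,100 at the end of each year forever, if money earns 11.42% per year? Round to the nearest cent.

A$386,164.62

PV = PMT / i = 44100 / 0.1142 = 386,164.6235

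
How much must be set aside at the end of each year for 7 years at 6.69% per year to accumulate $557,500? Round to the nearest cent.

$65,033.87

FV-annuity factor = 8.572456; PMT = 557500 / 8.572456 = 65,033.8704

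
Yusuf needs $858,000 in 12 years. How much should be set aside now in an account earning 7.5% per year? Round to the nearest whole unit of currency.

$360,235

PV = 858,000 / (1 + 0.075)^12 = 858,000 / 2.381780 = 360,234.8430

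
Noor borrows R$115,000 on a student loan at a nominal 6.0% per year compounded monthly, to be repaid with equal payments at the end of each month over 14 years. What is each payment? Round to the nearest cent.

R$1,013.42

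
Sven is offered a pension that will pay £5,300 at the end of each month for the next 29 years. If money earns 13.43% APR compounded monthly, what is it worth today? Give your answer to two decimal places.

£463,719.06

Periodic rate i = 0.1343/12 = 0.0111917; n = 29 × 12 = 348 periods.
PV = PMT · [1 − (1+i)^(−n)] / i = 5300 · 87.494163 = 463,719.0644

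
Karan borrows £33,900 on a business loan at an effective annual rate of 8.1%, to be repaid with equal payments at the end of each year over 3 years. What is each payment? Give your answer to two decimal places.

£13,178.08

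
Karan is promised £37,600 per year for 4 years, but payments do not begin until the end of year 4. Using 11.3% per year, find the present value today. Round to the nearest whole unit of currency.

£84,068

Value one period before first payment (t=3): 37600 × [1 − (1+0.113)^(−4)] / 0.113 = 37600 × 3.082678 = 115,908.6825
Discount back 3 years: 115,908.6825 × (1+0.113)^(−3) = 115,908.6825 × 0.725295 = 84,067.9537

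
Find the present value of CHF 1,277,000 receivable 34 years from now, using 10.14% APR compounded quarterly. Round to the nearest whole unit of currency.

With 4 periods per year: i = 0.02535, n = 136.
PV = 1,277,000 / (1 + 0.02535)^136 = 1,277,000 / 30.103047 = 42,420.9543

CHF 42,421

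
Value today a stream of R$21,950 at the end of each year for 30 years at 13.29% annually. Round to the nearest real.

R$161,252

PV = PMT · [1 − (1+i)^(−n)] / i = 21950 · 7.346328 = 161,251.9065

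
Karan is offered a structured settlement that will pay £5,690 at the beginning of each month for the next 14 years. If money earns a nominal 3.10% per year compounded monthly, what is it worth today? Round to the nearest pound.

£776,704

With 12 periods per year: i = 0.00258333, n = 168.
PV = PMT · [1 − (1+i)^(−n)] / i × (1+i) = 5690 · 136.503361 = 776,704.1220
(annuity-due: payments at period start, so ×(1+i).)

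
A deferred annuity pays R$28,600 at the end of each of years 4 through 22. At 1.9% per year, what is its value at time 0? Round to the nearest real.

R$427,721

Value one period before first payment (t=3): 28600 × [1 − (1+0.019)^(−19)] / 0.019 = 28600 × 15.824030 = 452,567.2468
PV₀ = 452,567.2468 / (1+0.019)^3 = 452,567.2468 / 1.058090 = 427,720.9945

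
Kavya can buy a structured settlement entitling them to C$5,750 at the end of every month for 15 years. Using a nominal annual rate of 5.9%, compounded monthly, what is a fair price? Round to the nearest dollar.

Periodic rate i = 0.059/12 = 0.00491667; n = 15 × 12 = 180 periods.
Annuity factor a(180|0.00491667) = 119.265738; PV = 5750 × 119.265738 = 685,777.9914

C$685,778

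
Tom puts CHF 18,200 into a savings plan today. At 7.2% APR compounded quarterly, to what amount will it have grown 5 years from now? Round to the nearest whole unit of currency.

CHF 26,003

Periodic rate i = 0.072/4 = 0.018; n = 5 × 4 = 20 periods.
FV = 18,200 × (1 + 0.018)^20 = 26,003.2091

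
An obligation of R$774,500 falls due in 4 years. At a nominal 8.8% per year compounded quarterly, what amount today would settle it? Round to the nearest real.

R$546,773

Periodic rate i = 0.088/4 = 0.022; n = 4 × 4 = 16 periods.
Discount factor = (1+0.022)^(−16) = 0.705969; PV = 774,500 × 0.705969 = 546,773.0360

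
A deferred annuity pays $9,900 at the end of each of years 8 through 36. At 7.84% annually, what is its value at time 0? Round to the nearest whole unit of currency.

$66,108

Value one period before first payment (t=7): 9900 × [1 − (1+0.0784)^(−29)] / 0.0784 = 9900 × 11.325986 = 112,127.2631
Discount back 7 years: 112,127.2631 × (1+0.0784)^(−7) = 112,127.2631 × 0.589577 = 66,107.7030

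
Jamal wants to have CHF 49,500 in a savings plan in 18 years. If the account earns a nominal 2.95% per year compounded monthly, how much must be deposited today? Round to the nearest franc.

i = 0.0295/12 = 0.00245833 per month; n = 18·12 = 216.
PV = 49,500 / (1 + 0.00245833)^216 = 49,500 / 1.699524 = 29,125.7974

CHF 29,126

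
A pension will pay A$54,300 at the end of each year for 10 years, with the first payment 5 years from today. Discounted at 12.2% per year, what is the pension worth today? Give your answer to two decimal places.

A$192,020.23

Value one period before first payment (t=4): 54300 × [1 − (1+0.122)^(−10)] / 0.122 = 54300 × 5.604264 = 304,311.5396
PV₀ = 304,311.5396 / (1+0.122)^4 = 304,311.5396 / 1.584789 = 192,020.2336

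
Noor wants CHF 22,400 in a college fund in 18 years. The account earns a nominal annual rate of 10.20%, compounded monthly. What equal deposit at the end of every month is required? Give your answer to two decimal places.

Periodic rate i = 0.102/12 = 0.0085; n = 18 × 12 = 216 periods.
FV-annuity factor = 614.462412; PMT = 22400 / 614.462412 = 36.4546

CHF 36.45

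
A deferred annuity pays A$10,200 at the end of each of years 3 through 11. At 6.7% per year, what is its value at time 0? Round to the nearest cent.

PV at t=2 (ordinary 9-year annuity): 10200 × a(9|0.067) = 10200 × 6.599200 = 67,311.8429
PV₀ = 67,311.8429 / (1+0.067)^2 = 67,311.8429 / 1.138489 = 59,123.8413

A$59,123.84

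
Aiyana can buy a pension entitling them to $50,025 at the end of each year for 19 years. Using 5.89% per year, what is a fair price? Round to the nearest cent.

$563,016.64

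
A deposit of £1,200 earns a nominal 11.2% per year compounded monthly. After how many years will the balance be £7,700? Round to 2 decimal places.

Periodic rate i = 0.112/12 = 0.00933333.
n = ln(7700/1200) / ln(1+0.00933333) = ln(6.41667) / 0.009290 = 200.0957 months
= 200.0957/12 years

16.67 years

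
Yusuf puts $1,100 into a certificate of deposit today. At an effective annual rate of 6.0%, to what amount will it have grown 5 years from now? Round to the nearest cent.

$1,472.05

FV = 1,100 × (1 + 0.06)^5 = 1,472.0481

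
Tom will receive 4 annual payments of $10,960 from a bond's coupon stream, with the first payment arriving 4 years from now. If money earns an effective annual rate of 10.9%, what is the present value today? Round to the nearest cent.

$24,983.20

Value one period before first payment (t=3): 10960 × [1 − (1+0.109)^(−4)] / 0.109 = 10960 × 3.109081 = 34,075.5313
Discount back 3 years: 34,075.5313 × (1+0.109)^(−3) = 34,075.5313 × 0.733171 = 24,983.1962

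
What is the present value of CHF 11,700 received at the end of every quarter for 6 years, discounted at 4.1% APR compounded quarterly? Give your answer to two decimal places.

i = 0.041/4 = 0.01025 per quarter; n = 6·4 = 24.
Annuity factor a(24|0.01025) = 21.180296; PV = 11700 × 21.180296 = 247,809.4682

CHF 247,809.47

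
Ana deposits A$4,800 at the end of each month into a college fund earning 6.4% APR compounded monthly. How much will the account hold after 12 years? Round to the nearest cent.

A$1,035,951.11

i = 0.064/12 = 0.00533333 per month; n = 12·12 = 144.
FV = 4800 × [(1+0.00533333)^144 − 1] / 0.00533333 = 4800 × 215.823149 = 1,035,951.1133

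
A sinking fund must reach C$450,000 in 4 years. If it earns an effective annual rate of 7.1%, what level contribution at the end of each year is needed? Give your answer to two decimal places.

C$101,202.69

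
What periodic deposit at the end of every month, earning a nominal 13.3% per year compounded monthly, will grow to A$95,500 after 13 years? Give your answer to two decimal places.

A$231.02

With 12 periods per year: i = 0.0110833, n = 156.
PMT = 95500 / ( [(1+0.0110833)^156 − 1] / 0.0110833 ) = 95500 / 413.384090 = 231.0200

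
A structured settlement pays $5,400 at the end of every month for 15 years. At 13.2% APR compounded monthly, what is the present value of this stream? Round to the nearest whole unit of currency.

$422,393

With 12 periods per year: i = 0.011, n = 180.
PV = PMT · [1 − (1+i)^(−n)] / i = 5400 · 78.220912 = 422,392.9225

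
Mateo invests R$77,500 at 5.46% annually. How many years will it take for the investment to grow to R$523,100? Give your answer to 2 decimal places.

35.92 years

(1+i)^n = 523100/77500 = 6.74968, so n = ln 6.74968 / ln 1.0546 = 35.9187 years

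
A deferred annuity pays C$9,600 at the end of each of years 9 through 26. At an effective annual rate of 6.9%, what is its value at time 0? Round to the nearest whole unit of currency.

PV at t=8 (ordinary 18-year annuity): 9600 × a(18|0.069) = 9600 × 10.132094 = 97,268.0998
Discount back 8 years: 97,268.0998 × (1+0.069)^(−8) = 97,268.0998 × 0.586379 = 57,035.9645

C$57,036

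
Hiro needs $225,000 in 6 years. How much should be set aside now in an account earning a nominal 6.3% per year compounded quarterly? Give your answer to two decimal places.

$154,631.72

With 4 periods per year: i = 0.01575, n = 24.
PV = FV·(1+i)^(−n) = 225,000 × 0.687252 = 154,631.7155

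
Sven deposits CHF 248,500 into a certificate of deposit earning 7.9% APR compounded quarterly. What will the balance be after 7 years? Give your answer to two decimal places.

With 4 periods per year: i = 0.01975, n = 28.
FV = PV·(1+i)^n = 248,500 × 1.729115 = 429,685.1897

CHF 429,685.19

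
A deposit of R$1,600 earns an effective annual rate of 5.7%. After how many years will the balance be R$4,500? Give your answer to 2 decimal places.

18.65 years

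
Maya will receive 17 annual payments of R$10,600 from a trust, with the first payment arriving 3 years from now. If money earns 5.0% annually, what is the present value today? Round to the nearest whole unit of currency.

R$108,395

Value one period before first payment (t=2): 10600 × [1 − (1+0.05)^(−17)] / 0.05 = 10600 × 11.274066 = 119,505.1022
PV₀ = 119,505.1022 / (1+0.05)^2 = 119,505.1022 / 1.102500 = 108,394.6505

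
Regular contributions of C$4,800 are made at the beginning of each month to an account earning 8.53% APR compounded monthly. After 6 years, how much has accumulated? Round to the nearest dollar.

C$452,429

With 12 periods per year: i = 0.00710833, n = 72.
FV = 4800 × [(1+0.00710833)^72 − 1] / 0.00710833 × (1+i) = 4800 × 94.255960 = 452,428.6091
Payments are at the start of each period, so multiply by (1+i).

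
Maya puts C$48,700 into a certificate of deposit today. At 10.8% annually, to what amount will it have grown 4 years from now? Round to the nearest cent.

C$73,398.64

FV = 48,700 × (1 + 0.108)^4 = 73,398.6383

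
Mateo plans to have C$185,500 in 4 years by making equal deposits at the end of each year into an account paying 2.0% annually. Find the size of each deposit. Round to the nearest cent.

C$45,006.71

PMT = 185500 / ( [(1+0.02)^4 − 1] / 0.02 ) = 185500 / 4.121608 = 45,006.7061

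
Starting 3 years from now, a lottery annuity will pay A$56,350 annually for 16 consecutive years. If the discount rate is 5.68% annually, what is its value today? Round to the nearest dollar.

PV at t=2 (ordinary 16-year annuity): 56350 × a(16|0.0568) = 56350 × 10.331743 = 582,193.7053
Discount back 2 years: 582,193.7053 × (1+0.0568)^(−2) = 582,193.7053 × 0.895394 = 521,293.0037

A$521,293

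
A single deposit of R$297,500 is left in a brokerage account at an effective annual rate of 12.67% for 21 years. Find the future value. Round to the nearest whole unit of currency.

R$3,643,017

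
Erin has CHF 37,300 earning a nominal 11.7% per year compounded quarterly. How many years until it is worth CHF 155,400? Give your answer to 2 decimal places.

Periodic rate i = 0.117/4 = 0.02925.
n = ln(155400/37300) / ln(1+0.02925) = ln(4.16622) / 0.028830 = 49.4967 quarters
= 49.4967/4 years

12.37 years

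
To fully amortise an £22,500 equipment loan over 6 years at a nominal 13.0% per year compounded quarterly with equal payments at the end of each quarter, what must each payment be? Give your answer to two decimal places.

Periodic rate i = 0.13/4 = 0.0325; n = 6 × 4 = 24 periods.
Annuity-PV factor = 16.488343; PMT = 22500 / 16.488343 = 1,364.6004

£1,364.60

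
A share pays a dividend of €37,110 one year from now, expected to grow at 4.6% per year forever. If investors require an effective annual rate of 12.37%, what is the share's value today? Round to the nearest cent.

PV = PMT / (i − g) = 37110 / (0.1237 − 0.046) = 37110 / 0.077700 = 477,606.1776

€477,606.18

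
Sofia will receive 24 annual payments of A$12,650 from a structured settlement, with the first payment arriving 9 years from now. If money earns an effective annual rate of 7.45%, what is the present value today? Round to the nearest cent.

A$78,527.01

Value one period before first payment (t=8): 12650 × [1 − (1+0.0745)^(−24)] / 0.0745 = 12650 × 11.030111 = 139,530.9050
Discount back 8 years: 139,530.9050 × (1+0.0745)^(−8) = 139,530.9050 × 0.562793 = 78,527.0084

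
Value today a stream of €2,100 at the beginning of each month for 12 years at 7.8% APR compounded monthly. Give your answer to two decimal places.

i = 0.078/12 = 0.0065 per month; n = 12·12 = 144.
PV = 2100 × [1 − (1+0.0065)^(−144)] / 0.0065 × (1+i) = 2100 × 93.932281 = 197,257.7896
(Beginning-of-period payments → annuity-due factor ×(1+i).)

€197,257.79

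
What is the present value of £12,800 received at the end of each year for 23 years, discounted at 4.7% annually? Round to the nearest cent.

£177,642.94

Annuity factor a(23|0.047) = 13.878355; PV = 12800 × 13.878355 = 177,642.9431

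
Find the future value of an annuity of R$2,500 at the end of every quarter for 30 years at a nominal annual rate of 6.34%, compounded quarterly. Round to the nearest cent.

R$883,295.75

Periodic rate i = 0.0634/4 = 0.01585; n = 30 × 4 = 120 periods.
FV = PMT · [(1+i)^n − 1] / i = 2500 · 353.318302 = 883,295.7543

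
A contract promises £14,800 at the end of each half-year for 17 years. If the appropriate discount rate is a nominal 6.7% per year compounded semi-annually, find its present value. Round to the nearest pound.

£297,692

With 2 periods per year: i = 0.0335, n = 34.
PV = 14800 × [1 − (1+0.0335)^(−34)] / 0.0335 = 14800 × 20.114337 = 297,692.1813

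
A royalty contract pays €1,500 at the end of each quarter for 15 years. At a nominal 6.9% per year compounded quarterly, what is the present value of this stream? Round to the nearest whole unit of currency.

i = 0.069/4 = 0.01725 per quarter; n = 15·4 = 60.
PV = 1500 × [1 − (1+0.01725)^(−60)] / 0.01725 = 1500 × 37.195634 = 55,793.4508

€55,793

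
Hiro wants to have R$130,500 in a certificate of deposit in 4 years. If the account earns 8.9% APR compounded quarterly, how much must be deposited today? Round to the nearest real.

With 4 periods per year: i = 0.02225, n = 16.
PV = 130,500 / (1 + 0.02225)^16 = 130,500 / 1.422047 = 91,769.1278

R$91,769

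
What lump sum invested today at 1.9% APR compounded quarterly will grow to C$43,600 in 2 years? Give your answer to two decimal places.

C$41,978.06

Periodic rate i = 0.019/4 = 0.00475; n = 2 × 4 = 8 periods.
PV = 43,600 / (1 + 0.00475)^8 = 43,600 / 1.038638 = 41,978.0606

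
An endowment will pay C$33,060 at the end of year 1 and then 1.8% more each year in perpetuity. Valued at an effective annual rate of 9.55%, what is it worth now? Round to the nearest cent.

PV = D₁/(r − g) = 33060/(0.0955 − 0.018) = 426,580.6452

C$426,580.65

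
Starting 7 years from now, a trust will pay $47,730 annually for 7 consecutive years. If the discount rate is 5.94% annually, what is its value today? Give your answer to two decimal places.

$188,876.46

PV at t=6 (ordinary 7-year annuity): 47730 × a(7|0.0594) = 47730 × 5.594306 = 267,016.2266
Discount back 6 years: 267,016.2266 × (1+0.0594)^(−6) = 267,016.2266 × 0.707359 = 188,876.4636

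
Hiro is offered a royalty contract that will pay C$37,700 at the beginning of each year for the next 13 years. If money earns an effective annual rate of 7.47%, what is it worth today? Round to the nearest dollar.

Annuity factor a(13|0.0747) × (1+i) = 8.747487; PV = 37700 × 8.747487 = 329,780.2674
(annuity-due: payments at period start, so ×(1+i).)

C$329,780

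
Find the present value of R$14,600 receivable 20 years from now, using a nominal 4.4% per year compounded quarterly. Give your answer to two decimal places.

R$6,085.00

Periodic rate i = 0.044/4 = 0.011; n = 20 × 4 = 80 periods.
PV = FV·(1+i)^(−n) = 14,600 × 0.416781 = 6,084.9976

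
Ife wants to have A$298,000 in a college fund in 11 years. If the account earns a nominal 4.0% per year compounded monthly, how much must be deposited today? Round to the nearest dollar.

Periodic rate i = 0.04/12 = 0.00333333; n = 11 × 12 = 132 periods.
Discount factor = (1+0.00333333)^(−132) = 0.644508; PV = 298,000 × 0.644508 = 192,063.3363

A$192,063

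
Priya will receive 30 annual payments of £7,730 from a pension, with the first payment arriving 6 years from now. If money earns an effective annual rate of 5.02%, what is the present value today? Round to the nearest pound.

£92,805

PV at t=5 (ordinary 30-year annuity): 7730 × a(30|0.0502) = 7730 × 15.337466 = 118,558.6152
PV₀ = 118,558.6152 / (1+0.0502)^5 = 118,558.6152 / 1.277498 = 92,805.3575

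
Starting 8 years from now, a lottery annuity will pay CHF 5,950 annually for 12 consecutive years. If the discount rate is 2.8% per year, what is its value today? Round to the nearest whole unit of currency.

Value one period before first payment (t=7): 5950 × [1 − (1+0.028)^(−12)] / 0.028 = 5950 × 10.073898 = 59,939.6914
PV₀ = 59,939.6914 / (1+0.028)^7 = 59,939.6914 / 1.213254 = 49,404.0668

CHF 49,404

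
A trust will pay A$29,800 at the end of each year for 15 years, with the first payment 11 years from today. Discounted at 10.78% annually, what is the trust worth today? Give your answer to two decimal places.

PV at t=10 (ordinary 15-year annuity): 29800 × a(15|0.1078) = 29800 × 7.279057 = 216,915.9060
PV₀ = 216,915.9060 / (1+0.1078)^10 = 216,915.9060 / 2.783643 = 77,925.1759

A$77,925.18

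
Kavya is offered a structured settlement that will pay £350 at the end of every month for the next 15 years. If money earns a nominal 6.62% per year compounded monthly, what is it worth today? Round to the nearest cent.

£39,876.14

With 12 periods per year: i = 0.00551667, n = 180.
Annuity factor a(180|0.00551667) = 113.931842; PV = 350 × 113.931842 = 39,876.1447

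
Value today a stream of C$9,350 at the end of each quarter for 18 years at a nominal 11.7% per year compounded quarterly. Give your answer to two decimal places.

Periodic rate i = 0.117/4 = 0.02925; n = 18 × 4 = 72 periods.
PV = PMT · [1 − (1+i)^(−n)] / i = 9350 · 29.898886 = 279,554.5813

C$279,554.58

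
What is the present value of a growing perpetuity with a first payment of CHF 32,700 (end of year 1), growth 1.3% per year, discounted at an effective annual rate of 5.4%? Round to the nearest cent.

PV = PMT / (i − g) = 32700 / (0.054 − 0.013) = 32700 / 0.041000 = 797,560.9756

CHF 797,560.98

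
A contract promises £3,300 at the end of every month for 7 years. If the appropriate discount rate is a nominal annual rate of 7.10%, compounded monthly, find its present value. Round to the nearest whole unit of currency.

With 12 periods per year: i = 0.00591667, n = 84.
Annuity factor a(84|0.00591667) = 66.043170; PV = 3300 × 66.043170 = 217,942.4594

£217,942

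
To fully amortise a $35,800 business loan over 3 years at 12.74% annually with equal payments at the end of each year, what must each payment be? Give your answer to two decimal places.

$15,095.19

Annuity-PV factor = 2.371616; PMT = 35800 / 2.371616 = 15,095.1938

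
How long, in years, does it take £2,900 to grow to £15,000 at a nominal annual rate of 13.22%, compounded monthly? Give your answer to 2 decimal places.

Periodic rate i = 0.1322/12 = 0.0110167.
(1+i)^n = 15000/2900 = 5.17241, so n = ln 5.17241 / ln 1.01102 = 149.9887 months
= 149.9887/12 years

12.50 years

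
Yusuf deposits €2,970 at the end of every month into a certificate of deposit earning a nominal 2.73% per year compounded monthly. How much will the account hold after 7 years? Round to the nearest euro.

€274,569

Periodic rate i = 0.0273/12 = 0.002275; n = 7 × 12 = 84 periods.
FV = PMT · [(1+i)^n − 1] / i = 2970 · 92.447376 = 274,568.7056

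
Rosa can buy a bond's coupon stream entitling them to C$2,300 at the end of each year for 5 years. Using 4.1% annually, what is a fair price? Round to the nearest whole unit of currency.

C$10,210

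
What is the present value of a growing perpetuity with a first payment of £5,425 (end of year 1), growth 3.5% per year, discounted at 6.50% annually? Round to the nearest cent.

PV = D₁/(r − g) = 5425/(0.065 − 0.035) = 180,833.3333

£180,833.33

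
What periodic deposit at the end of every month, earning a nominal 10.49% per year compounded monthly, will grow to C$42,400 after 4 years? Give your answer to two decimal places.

C$714.73

Periodic rate i = 0.1049/12 = 0.00874167; n = 4 × 12 = 48 periods.
FV-annuity factor = 59.322945; PMT = 42400 / 59.322945 = 714.7319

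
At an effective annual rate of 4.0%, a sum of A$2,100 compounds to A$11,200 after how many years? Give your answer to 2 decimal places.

42.68 years

n = ln(11200/2100) / ln(1+0.04) = ln(5.33333) / 0.039221 = 42.6809 years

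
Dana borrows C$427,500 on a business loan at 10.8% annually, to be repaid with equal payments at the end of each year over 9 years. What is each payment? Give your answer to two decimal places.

C$76,608.02

PMT = 427500 / ( [1 − (1+0.108)^(−9)] / 0.108 ) = 427500 / 5.580356 = 76,608.0196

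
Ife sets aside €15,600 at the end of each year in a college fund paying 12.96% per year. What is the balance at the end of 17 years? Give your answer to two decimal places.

€835,148.39

Accumulation factor s(17|0.1296) = 53.535153; FV = 15600 × 53.535153 = 835,148.3935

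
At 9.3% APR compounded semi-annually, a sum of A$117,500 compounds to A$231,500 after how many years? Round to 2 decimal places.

Periodic rate i = 0.093/2 = 0.0465.
(1+i)^n = 231500/117500 = 1.97021, so n = ln 1.97021 / ln 1.0465 = 14.9202 half-years
= 14.9202/2 years

7.46 years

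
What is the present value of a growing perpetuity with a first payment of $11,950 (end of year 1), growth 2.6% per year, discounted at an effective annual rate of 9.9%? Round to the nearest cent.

PV = D₁/(r − g) = 11950/(0.099 − 0.026) = 163,698.6301

$163,698.63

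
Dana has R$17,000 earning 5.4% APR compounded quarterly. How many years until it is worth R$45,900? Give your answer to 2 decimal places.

Periodic rate i = 0.054/4 = 0.0135.
n = ln(45900/17000) / ln(1+0.0135) = ln(2.70000) / 0.013410 = 74.0697 quarters
= 74.0697/4 years

18.52 years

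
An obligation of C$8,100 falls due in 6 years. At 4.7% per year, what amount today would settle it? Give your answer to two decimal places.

PV = FV·(1+i)^(−n) = 8,100 × 0.759137 = 6,149.0062

C$6,149.01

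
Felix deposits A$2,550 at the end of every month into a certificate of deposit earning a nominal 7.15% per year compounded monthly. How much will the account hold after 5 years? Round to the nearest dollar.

A$183,272

With 12 periods per year: i = 0.00595833, n = 60.
FV = 2550 × [(1+0.00595833)^60 − 1] / 0.00595833 = 2550 × 71.871547 = 183,272.4446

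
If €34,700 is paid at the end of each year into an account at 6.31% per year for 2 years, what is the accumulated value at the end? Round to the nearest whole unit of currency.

€71,590

FV = PMT · [(1+i)^n − 1] / i = 34700 · 2.063100 = 71,589.5700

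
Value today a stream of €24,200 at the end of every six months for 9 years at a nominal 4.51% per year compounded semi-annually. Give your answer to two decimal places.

Periodic rate i = 0.0451/2 = 0.02255; n = 9 × 2 = 18 periods.
PV = PMT · [1 − (1+i)^(−n)] / i = 24200 · 14.661278 = 354,802.9194

€354,802.92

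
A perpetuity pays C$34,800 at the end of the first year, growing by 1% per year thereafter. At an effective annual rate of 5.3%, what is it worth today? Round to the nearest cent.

PV = D₁/(r − g) = 34800/(0.053 − 0.01) = 809,302.3256

C$809,302.33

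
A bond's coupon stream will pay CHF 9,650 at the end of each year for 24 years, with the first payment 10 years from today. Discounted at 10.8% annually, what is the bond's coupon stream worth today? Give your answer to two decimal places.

CHF 32,472.47

Value one period before first payment (t=9): 9650 × [1 − (1+0.108)^(−24)] / 0.108 = 9650 × 8.469269 = 81,728.4413
PV₀ = 81,728.4413 / (1+0.108)^9 = 81,728.4413 / 2.516853 = 32,472.4736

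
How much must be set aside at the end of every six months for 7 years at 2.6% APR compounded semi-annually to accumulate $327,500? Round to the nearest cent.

Periodic rate i = 0.026/2 = 0.013; n = 7 × 2 = 14 periods.
PMT = 327500 / ( [(1+0.013)^14 − 1] / 0.013 ) = 327500 / 15.246774 = 21,479.9544

$21,479.95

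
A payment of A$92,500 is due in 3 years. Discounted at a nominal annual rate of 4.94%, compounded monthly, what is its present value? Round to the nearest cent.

A$79,783.19

With 12 periods per year: i = 0.00411667, n = 36.
Discount factor = (1+0.00411667)^(−36) = 0.862521; PV = 92,500 × 0.862521 = 79,783.1919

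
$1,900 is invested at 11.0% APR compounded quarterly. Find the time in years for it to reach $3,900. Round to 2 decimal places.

6.63 years

Periodic rate i = 0.11/4 = 0.0275.
n = ln(3900/1900) / ln(1+0.0275) = ln(2.05263) / 0.027129 = 26.5079 quarters
= 26.5079/4 years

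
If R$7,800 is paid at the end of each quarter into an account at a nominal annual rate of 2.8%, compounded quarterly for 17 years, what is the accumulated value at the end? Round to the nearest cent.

Periodic rate i = 0.028/4 = 0.007; n = 17 × 4 = 68 periods.
Accumulation factor s(68|0.007) = 86.708006; FV = 7800 × 86.708006 = 676,322.4500

R$676,322.45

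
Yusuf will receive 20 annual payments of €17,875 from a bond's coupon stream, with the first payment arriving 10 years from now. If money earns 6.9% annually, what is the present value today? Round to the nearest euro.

€104,686

PV at t=9 (ordinary 20-year annuity): 17875 × a(20|0.069) = 17875 × 10.676855 = 190,848.7868
PV₀ = 190,848.7868 / (1+0.069)^9 = 190,848.7868 / 1.823053 = 104,686.3497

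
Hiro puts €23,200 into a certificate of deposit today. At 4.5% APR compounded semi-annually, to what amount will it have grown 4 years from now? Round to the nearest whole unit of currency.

Periodic rate i = 0.045/2 = 0.0225; n = 4 × 2 = 8 periods.
FV = 23,200 × (1 + 0.0225)^8 = 27,720.0825

€27,720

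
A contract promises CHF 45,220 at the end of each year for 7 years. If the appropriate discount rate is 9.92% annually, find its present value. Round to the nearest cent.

PV = 45220 × [1 − (1+0.0992)^(−7)] / 0.0992 = 45220 × 4.881268 = 220,730.9565

CHF 220,730.96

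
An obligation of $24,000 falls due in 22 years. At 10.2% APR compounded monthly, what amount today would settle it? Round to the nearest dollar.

Periodic rate i = 0.102/12 = 0.0085; n = 22 × 12 = 264 periods.
Discount factor = (1+0.0085)^(−264) = 0.107044; PV = 24,000 × 0.107044 = 2,569.0524

$2,569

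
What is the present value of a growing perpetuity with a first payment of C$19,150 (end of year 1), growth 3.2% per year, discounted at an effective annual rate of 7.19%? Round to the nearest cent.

C$479,949.87

PV = PMT / (i − g) = 19150 / (0.0719 − 0.032) = 19150 / 0.039900 = 479,949.8747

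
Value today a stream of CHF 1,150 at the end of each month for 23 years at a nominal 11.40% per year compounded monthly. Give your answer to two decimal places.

CHF 112,147.73

i = 0.114/12 = 0.0095 per month; n = 23·12 = 276.
PV = PMT · [1 − (1+i)^(−n)] / i = 1150 · 97.519767 = 112,147.7323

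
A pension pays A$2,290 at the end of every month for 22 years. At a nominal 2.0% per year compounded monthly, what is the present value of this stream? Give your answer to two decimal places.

A$488,769.79

Periodic rate i = 0.02/12 = 0.00166667; n = 22 × 12 = 264 periods.
PV = PMT · [1 − (1+i)^(−n)] / i = 2290 · 213.436591 = 488,769.7926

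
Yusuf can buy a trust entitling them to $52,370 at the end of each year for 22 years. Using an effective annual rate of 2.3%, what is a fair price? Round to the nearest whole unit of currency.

PV = PMT · [1 − (1+i)^(−n)] / i = 52370 · 17.114448 = 896,283.6355

$896,284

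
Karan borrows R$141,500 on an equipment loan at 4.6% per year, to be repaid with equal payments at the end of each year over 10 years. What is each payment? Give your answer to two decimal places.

Annuity-PV factor = 7.873956; PMT = 141500 / 7.873956 = 17,970.6353

R$17,970.64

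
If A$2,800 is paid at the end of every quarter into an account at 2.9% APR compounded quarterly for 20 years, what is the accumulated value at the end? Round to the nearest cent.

A$302,131.68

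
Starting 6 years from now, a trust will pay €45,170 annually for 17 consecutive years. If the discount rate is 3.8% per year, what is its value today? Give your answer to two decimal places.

€463,191.91

Value one period before first payment (t=5): 45170 × [1 − (1+0.038)^(−17)] / 0.038 = 45170 × 12.356562 = 558,145.8921
Discount back 5 years: 558,145.8921 × (1+0.038)^(−5) = 558,145.8921 × 0.829876 = 463,191.9096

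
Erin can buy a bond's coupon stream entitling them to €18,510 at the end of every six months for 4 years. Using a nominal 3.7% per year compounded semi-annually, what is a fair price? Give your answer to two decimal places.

i = 0.037/2 = 0.0185 per half-year; n = 4·2 = 8.
Annuity factor a(8|0.0185) = 7.373070; PV = 18510 × 7.373070 = 136,475.5211

€136,475.52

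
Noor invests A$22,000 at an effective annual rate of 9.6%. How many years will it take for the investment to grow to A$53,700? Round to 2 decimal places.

9.73 years

n = ln(53700/22000) / ln(1+0.096) = ln(2.44091) / 0.091667 = 9.7349 years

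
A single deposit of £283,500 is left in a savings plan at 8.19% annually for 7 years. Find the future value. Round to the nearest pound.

FV = 283,500 × (1 + 0.0819)^7 = 491,884.2409

£491,884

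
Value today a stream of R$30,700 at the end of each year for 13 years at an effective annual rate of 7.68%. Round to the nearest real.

R$246,975

PV = 30700 × [1 − (1+0.0768)^(−13)] / 0.0768 = 30700 × 8.044801 = 246,975.3988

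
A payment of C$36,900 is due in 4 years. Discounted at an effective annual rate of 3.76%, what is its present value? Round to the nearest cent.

PV = FV·(1+i)^(−n) = 36,900 × 0.862740 = 31,835.1217

C$31,835.12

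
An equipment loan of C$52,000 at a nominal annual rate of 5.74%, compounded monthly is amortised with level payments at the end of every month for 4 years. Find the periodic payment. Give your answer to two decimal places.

C$1,215.03

Periodic rate i = 0.0574/12 = 0.00478333; n = 4 × 12 = 48 periods.
PMT = 52000 / ( [1 − (1+0.00478333)^(−48)] / 0.00478333 ) = 52000 / 42.797209 = 1,215.0325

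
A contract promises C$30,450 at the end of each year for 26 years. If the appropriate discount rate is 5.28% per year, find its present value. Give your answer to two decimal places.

PV = PMT · [1 − (1+i)^(−n)] / i = 30450 · 13.969200 = 425,362.1543

C$425,362.15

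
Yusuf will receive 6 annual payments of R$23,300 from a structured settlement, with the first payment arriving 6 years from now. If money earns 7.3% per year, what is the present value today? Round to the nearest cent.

Value one period before first payment (t=5): 23300 × [1 − (1+0.073)^(−6)] / 0.073 = 23300 × 4.722714 = 110,039.2257
Discount back 5 years: 110,039.2257 × (1+0.073)^(−5) = 110,039.2257 × 0.703075 = 77,365.7813

R$77,365.78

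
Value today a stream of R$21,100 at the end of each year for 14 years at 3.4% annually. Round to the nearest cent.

R$231,976.42

Annuity factor a(14|0.034) = 10.994143; PV = 21100 × 10.994143 = 231,976.4245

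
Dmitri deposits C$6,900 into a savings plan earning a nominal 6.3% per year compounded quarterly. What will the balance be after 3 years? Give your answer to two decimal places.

C$8,323.21

i = 0.063/4 = 0.01575 per quarter; n = 3·4 = 12.
6,900 × (1+0.01575)^12 = 6,900 × 1.206263 = 8,323.2140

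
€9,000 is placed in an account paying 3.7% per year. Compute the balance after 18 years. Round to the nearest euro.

€17,309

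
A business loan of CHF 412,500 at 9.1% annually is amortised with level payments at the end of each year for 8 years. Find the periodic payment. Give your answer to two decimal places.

PMT = 412500 / ( [1 − (1+0.091)^(−8)] / 0.091 ) = 412500 / 5.514307 = 74,805.4040

CHF 74,805.40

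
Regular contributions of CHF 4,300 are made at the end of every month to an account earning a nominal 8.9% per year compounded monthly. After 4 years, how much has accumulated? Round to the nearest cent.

i = 0.089/12 = 0.00741667 per month; n = 4·12 = 48.
FV = 4300 × [(1+0.00741667)^48 − 1] / 0.00741667 = 4300 × 57.402252 = 246,829.6823

CHF 246,829.68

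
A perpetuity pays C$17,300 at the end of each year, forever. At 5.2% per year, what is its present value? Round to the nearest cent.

PV = PMT / i = 17300 / 0.052 = 332,692.3077

C$332,692.31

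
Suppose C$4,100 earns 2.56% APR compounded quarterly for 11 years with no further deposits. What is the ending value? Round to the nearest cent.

C$5,428.65

Periodic rate i = 0.0256/4 = 0.0064; n = 11 × 4 = 44 periods.
FV = PV·(1+i)^n = 4,100 × 1.324060 = 5,428.6456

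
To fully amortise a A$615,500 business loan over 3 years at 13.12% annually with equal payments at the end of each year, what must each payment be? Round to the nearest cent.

A$261,209.09

PMT = 615500 / ( [1 − (1+0.1312)^(−3)] / 0.1312 ) = 615500 / 2.356350 = 261,209.0869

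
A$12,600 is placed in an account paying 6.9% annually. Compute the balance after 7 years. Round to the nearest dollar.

FV = 12,600 × (1 + 0.069)^7 = 20,100.8527

A$20,101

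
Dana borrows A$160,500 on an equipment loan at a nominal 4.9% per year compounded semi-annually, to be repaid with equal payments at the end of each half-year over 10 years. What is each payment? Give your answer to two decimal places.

A$10,247.05

With 2 periods per year: i = 0.0245, n = 20.
Annuity-PV factor = 15.663044; PMT = 160500 / 15.663044 = 10,247.0500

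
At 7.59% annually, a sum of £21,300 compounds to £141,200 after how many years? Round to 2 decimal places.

25.85 years

(1+i)^n = 141200/21300 = 6.62911, so n = ln 6.62911 / ln 1.0759 = 25.8548 years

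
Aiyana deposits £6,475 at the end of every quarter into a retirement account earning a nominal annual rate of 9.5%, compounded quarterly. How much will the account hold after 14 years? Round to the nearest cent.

With 4 periods per year: i = 0.02375, n = 56.
FV = PMT · [(1+i)^n − 1] / i = 6475 · 114.640429 = 742,296.7757

£742,296.78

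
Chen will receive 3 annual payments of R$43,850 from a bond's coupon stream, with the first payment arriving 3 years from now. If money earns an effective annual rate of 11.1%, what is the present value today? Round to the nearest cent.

PV at t=2 (ordinary 3-year annuity): 43850 × a(3|0.111) = 43850 × 2.439471 = 106,970.7936
Discount back 2 years: 106,970.7936 × (1+0.111)^(−2) = 106,970.7936 × 0.810162 = 86,663.6747

R$86,663.67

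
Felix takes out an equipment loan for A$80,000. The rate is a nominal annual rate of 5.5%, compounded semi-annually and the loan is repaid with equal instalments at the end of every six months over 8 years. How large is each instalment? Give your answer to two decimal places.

A$6,247.77

i = 0.055/2 = 0.0275 per half-year; n = 8·2 = 16.
Annuity-PV factor = 12.804573; PMT = 80000 / 12.804573 = 6,247.7678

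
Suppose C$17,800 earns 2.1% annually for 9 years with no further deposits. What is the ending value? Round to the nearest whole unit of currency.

C$21,461

FV = PV·(1+i)^n = 17,800 × 1.205679 = 21,461.0853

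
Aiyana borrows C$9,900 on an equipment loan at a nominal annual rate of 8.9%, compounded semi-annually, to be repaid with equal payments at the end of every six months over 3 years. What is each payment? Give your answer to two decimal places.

C$1,916.30

Periodic rate i = 0.089/2 = 0.0445; n = 3 × 2 = 6 periods.
Annuity-PV factor = 5.166204; PMT = 9900 / 5.166204 = 1,916.3006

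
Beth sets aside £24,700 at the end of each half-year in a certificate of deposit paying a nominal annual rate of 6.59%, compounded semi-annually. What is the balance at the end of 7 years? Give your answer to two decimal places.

£430,568.83

With 2 periods per year: i = 0.03295, n = 14.
Accumulation factor s(14|0.03295) = 17.431936; FV = 24700 × 17.431936 = 430,568.8290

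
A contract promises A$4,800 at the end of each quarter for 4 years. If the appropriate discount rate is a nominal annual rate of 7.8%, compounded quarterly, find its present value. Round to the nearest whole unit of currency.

A$65,432

i = 0.078/4 = 0.0195 per quarter; n = 4·4 = 16.
PV = 4800 × [1 − (1+0.0195)^(−16)] / 0.0195 = 4800 × 13.631642 = 65,431.8794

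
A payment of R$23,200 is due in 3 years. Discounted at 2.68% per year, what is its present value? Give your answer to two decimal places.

R$21,430.41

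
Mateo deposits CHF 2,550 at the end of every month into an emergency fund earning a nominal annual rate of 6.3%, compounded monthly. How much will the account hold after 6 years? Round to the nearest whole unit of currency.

i = 0.063/12 = 0.00525 per month; n = 6·12 = 72.
Accumulation factor s(72|0.00525) = 87.222981; FV = 2550 × 87.222981 = 222,418.6022

CHF 222,419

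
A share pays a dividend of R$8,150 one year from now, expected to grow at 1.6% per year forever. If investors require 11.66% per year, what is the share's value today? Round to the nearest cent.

R$81,013.92

PV = D₁/(r − g) = 8150/(0.1166 − 0.016) = 81,013.9165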